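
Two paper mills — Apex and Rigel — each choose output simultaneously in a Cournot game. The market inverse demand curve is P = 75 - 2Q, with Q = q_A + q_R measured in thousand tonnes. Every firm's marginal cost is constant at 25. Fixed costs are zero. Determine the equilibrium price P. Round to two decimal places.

A representative firm's profit is π_i = q_i(75 - 2Q) - 25q_i.
First-order condition (treating rivals' output as given): 50 - 4q_i - 2q_j = 0.
With identical firms every q_j equals q_i, so q_j = q_i and 50 = 6q_i, giving q_i = 25/3.
Total output Q = 50/3, so price P = 75 - 2·(50/3) = 125/3.

41.67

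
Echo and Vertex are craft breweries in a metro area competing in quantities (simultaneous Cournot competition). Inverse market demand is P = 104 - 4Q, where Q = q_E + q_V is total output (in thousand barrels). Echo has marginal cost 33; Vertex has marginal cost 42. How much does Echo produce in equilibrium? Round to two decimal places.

6.67

Echo's profit: π_E = (104 - 4Q)q_E - (33q_E). Setting ∂π_E/∂q_E = 0: 71 - 8q_E - 4(q_V) = 0.
Vertex's profit: π_V = (104 - 4Q)q_V - (42q_V). Setting ∂π_V/∂q_V = 0: 62 - 8q_V - 4(q_E) = 0.
So q_E = (71 - 4q_V)/8 and q_V = (62 - 4q_E)/8.
Substituting one into the other gives q_E = 20/3 and q_V = 53/12.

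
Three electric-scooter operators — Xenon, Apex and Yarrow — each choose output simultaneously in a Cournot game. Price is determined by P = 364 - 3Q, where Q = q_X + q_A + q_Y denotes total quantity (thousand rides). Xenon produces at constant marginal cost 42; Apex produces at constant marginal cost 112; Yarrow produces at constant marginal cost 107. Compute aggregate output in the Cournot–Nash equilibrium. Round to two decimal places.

69.25

Xenon's profit: π_X = (364 - 3Q)q_X - (42q_X). Setting ∂π_X/∂q_X = 0: 322 - 6q_X - 3(q_A + q_Y) = 0.
Apex's first-order condition: 252 - 6q_A - 3(q_X + q_Y) = 0.
Yarrow's first-order condition: 257 - 6q_Y - 3(q_X + q_A) = 0.
Adding the 3 conditions: 831 − 6Q − 6Q = 0, i.e. Q = 277/4.
Back-substituting: q_X = (322 − 831/4)/3 = 457/12, q_A = (252 − 831/4)/3 = 59/4, q_Y = (257 − 831/4)/3 = 197/12.
Total output Q = 457/12 + 59/4 + 197/12 = 277/4.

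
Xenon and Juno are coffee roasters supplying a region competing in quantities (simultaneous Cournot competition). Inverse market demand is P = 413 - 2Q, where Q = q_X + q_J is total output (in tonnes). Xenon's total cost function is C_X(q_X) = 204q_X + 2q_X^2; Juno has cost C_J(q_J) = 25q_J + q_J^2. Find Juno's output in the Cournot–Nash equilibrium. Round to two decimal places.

Xenon's profit: π_X = (413 - 2Q)q_X - (204q_X + 2q_X²). Setting ∂π_X/∂q_X = 0: 209 - 8q_X - 2(q_J) = 0.
Juno's first-order condition: 388 - 6q_J - 2(q_X) = 0.
So q_X = (209 - 2q_J)/8 and q_J = (388 - 2q_X)/6.
Solving the pair: q_X = 239/22, q_J = 1343/22.

61.05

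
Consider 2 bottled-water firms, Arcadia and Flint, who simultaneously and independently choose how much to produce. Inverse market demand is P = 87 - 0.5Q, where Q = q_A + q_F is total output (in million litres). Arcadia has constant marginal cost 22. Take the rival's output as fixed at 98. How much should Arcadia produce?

16

With the rival's output fixed at 98, Arcadia's profit is π_A = (87 - (1/2)·98 - (1/2)q_A)q_A - (22q_A) = (38 - (1/2)q_A)q_A - (22q_A).
∂π_A/∂q_A = 16 - q_A = 0, so q_A = 16.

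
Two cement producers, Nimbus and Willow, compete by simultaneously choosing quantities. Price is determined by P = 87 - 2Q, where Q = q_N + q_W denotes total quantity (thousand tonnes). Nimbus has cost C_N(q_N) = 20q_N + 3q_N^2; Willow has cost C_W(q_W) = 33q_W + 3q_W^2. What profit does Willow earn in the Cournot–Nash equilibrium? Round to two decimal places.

Nimbus's profit: π_N = (87 - 2Q)q_N - (20q_N + 3q_N²). Setting ∂π_N/∂q_N = 0: 67 - 10q_N - 2(q_W) = 0.
Willow's first-order condition: 54 - 10q_W - 2(q_N) = 0.
So q_N = (67 - 2q_W)/10 and q_W = (54 - 2q_N)/10.
Solving the pair: q_N = 281/48, q_W = 203/48.
Price P = 87 - 2·(121/12) = 401/6.
Willow's profit: (401/6)·(203/48) - 33·(203/48) - 3(203/48)² = 89.4293.

89.43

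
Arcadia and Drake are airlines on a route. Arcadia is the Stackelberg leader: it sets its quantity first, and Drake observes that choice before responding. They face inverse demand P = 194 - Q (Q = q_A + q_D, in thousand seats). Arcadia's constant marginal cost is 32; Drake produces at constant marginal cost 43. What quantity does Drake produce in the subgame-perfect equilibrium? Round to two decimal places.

32.25

Solve by backward induction. Given q_A, the follower Drake maximises π_D = (194 - q_A - q_D)q_D - 43q_D.
Follower FOC: 151 - q_A - 2q_D = 0, so q_D(q_A) = (151 - q_A)/2.
Arcadia substitutes q_D(q_A) into its own profit: π_A = q_A(194 - q_A - (151 - q_A)/2) - 32q_A = (237/2 - (1/2)q_A)q_A - 32q_A.
Maximising: ∂π_A/∂q_A = 173/2 - q_A = 0, giving q_A = 173/2.
Then q_D = (151 - 173/2)/2 = 129/4.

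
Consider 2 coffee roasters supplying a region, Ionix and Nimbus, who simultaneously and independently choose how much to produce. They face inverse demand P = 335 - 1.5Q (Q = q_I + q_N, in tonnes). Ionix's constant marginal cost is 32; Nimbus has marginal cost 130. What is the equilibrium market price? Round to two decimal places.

Ionix's profit: π_I = (335 - 1.5Q)q_I - (32q_I). Setting ∂π_I/∂q_I = 0: 303 - 3q_I - (3/2)(q_N) = 0.
Nimbus's profit: π_N = (335 - 1.5Q)q_N - (130q_N). Setting ∂π_N/∂q_N = 0: 205 - 3q_N - (3/2)(q_I) = 0.
So q_I = (303 - (3/2)q_N)/3 and q_N = (205 - (3/2)q_I)/3.
Solving the pair: q_I = 802/9, q_N = 214/9.
Total output Q = 1016/9, so price P = 335 - (3/2)·(1016/9) = 497/3.

165.67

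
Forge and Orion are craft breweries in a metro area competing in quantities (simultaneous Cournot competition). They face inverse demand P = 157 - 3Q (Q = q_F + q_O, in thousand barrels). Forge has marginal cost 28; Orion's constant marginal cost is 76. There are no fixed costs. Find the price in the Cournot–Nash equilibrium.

Forge's profit: π_F = (157 - 3Q)q_F - (28q_F). Setting ∂π_F/∂q_F = 0: 129 - 6q_F - 3(q_O) = 0.
Orion's profit: π_O = (157 - 3Q)q_O - (76q_O). Setting ∂π_O/∂q_O = 0: 81 - 6q_O - 3(q_F) = 0.
Best responses: q_F = (129 - 3q_O)/6, q_O = (81 - 3q_F)/6.
Solving the pair: q_F = 59/3, q_O = 11/3.
Total output Q = 70/3, so price P = 157 - 3·(70/3) = 87.

87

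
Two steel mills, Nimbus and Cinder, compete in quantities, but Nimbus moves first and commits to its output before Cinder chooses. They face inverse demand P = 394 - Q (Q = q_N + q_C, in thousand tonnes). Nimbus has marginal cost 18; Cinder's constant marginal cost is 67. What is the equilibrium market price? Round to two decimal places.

Solve by backward induction. Given q_N, the follower Cinder maximises π_C = (394 - q_N - q_C)q_C - 67q_C.
Setting the follower's marginal profit to zero, 327 - q_N - 2q_C = 0, i.e. q_C = (327 - q_N)/2.
Nimbus substitutes q_C(q_N) into its own profit: π_N = q_N(394 - q_N - (327 - q_N)/2) - 18q_N = (461/2 - (1/2)q_N)q_N - 18q_N.
Maximising: ∂π_N/∂q_N = 425/2 - q_N = 0, giving q_N = 425/2.
Then q_C = (327 - 425/2)/2 = 229/4.
Total output Q = 1079/4, so price P = 394 - 1079/4 = 497/4.

124.25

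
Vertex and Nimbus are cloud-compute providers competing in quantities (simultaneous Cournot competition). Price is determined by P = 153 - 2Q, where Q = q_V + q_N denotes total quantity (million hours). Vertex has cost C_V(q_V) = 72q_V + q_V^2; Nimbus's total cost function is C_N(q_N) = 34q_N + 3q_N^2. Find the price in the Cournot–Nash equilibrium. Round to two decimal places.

Vertex's profit: π_V = (153 - 2Q)q_V - (72q_V + q_V²). Setting ∂π_V/∂q_V = 0: 81 - 6q_V - 2(q_N) = 0.
Nimbus's profit: π_N = (153 - 2Q)q_N - (34q_N + 3q_N²). Setting ∂π_N/∂q_N = 0: 119 - 10q_N - 2(q_V) = 0.
So q_V = (81 - 2q_N)/6 and q_N = (119 - 2q_V)/10.
Substituting one into the other gives q_V = 143/14 and q_N = 69/7.
Total output Q = 281/14, so price P = 153 - 2·(281/14) = 790/7.

112.86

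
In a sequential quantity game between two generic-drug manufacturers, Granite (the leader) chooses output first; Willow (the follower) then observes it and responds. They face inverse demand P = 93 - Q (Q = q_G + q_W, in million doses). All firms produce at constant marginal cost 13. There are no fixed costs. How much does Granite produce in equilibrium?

40

The follower Willow best-responds to any q_G: π_W = (93 - Q)q_W - 13q_W.
∂π_W/∂q_W = 80 - q_G - 2q_W = 0 gives the reaction function q_W = (80 - q_G)/2.
The leader anticipates this reaction. Substituting into P = 93 - Q gives P = 53 - (1/2)q_G, so π_G = (53 - (1/2)q_G)q_G - 13q_G.
Leader FOC: 40 - q_G = 0, so q_G = 40.
Then q_W = (80 - 40)/2 = 20.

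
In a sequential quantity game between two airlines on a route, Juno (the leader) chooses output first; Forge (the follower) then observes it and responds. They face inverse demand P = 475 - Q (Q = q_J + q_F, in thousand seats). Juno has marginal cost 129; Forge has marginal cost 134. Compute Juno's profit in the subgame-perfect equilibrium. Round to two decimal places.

The follower Forge best-responds to any q_J: π_F = (475 - Q)q_F - 134q_F.
∂π_F/∂q_F = 341 - q_J - 2q_F = 0 gives the reaction function q_F = (341 - q_J)/2.
Juno substitutes q_F(q_J) into its own profit: π_J = q_J(475 - q_J - (341 - q_J)/2) - 129q_J = (609/2 - (1/2)q_J)q_J - 129q_J.
Leader FOC: 351/2 - q_J = 0, so q_J = 351/2.
Then q_F = (341 - 351/2)/2 = 331/4.
Price P = 475 - 1033/4 = 867/4.
Juno's profit: (867/4 - 129)·(351/2) = 15400.1250.

15400.13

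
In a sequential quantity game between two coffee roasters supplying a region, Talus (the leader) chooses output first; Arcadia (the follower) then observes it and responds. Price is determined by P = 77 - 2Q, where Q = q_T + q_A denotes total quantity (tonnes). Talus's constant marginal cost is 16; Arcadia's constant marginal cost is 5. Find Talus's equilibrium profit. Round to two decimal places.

156.25

Solve by backward induction. Given q_T, the follower Arcadia maximises π_A = (77 - 2q_T - 2q_A)q_A - 5q_A.
Follower FOC: 72 - 2q_T - 4q_A = 0, so q_A(q_T) = (72 - 2q_T)/4.
The leader anticipates this reaction. Substituting into P = 77 - 2Q gives P = 41 - q_T, so π_T = (41 - q_T)q_T - 16q_T.
The leader's first-order condition 25 - 2q_T = 0 yields q_T = 25/2.
Then q_A = (72 - 2·(25/2))/4 = 47/4.
Price P = 77 - 2·(97/4) = 57/2.
Talus's profit: (57/2 - 16)·(25/2) = 625/4.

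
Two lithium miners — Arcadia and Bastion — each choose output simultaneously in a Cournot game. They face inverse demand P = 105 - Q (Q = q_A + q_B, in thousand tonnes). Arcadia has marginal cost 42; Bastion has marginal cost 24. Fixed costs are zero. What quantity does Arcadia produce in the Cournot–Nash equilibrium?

Arcadia's profit: π_A = (105 - Q)q_A - (42q_A). Setting ∂π_A/∂q_A = 0: 63 - 2q_A - (q_B) = 0.
Bastion's first-order condition: 81 - 2q_B - (q_A) = 0.
So q_A = (63 - q_B)/2 and q_B = (81 - q_A)/2.
Substituting one into the other gives q_A = 15 and q_B = 33.

15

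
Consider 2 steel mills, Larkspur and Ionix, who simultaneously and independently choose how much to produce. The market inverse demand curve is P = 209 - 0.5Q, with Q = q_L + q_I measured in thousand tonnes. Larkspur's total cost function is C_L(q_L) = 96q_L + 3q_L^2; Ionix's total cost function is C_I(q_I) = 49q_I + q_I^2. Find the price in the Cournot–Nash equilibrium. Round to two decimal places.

177.13

Larkspur's profit: π_L = (209 - 0.5Q)q_L - (96q_L + 3q_L²). Setting ∂π_L/∂q_L = 0: 113 - 7q_L - (1/2)(q_I) = 0.
Ionix's first-order condition: 160 - 3q_I - (1/2)(q_L) = 0.
Rearranging gives the reaction functions q_L = (113 - (1/2)q_I)/7 and q_I = (160 - (1/2)q_L)/3.
Solving the pair: q_L = 1036/83, q_I = 51.2530.
Total output Q = 63.7349, so price P = 209 - (1/2)·63.7349 = 177.1325.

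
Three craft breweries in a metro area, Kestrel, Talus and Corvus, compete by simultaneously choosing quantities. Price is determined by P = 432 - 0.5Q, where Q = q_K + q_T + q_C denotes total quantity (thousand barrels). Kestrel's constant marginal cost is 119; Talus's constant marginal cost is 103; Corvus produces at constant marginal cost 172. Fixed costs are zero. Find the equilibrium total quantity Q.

Kestrel's profit: π_K = (432 - 0.5Q)q_K - (119q_K). Setting ∂π_K/∂q_K = 0: 313 - q_K - (1/2)(q_T + q_C) = 0.
Talus's first-order condition: 329 - q_T - (1/2)(q_K + q_C) = 0.
Corvus's profit: π_C = (432 - 0.5Q)q_C - (172q_C). Setting ∂π_C/∂q_C = 0: 260 - q_C - (1/2)(q_K + q_T) = 0.
Adding the 3 first-order conditions: 902 − 2Q = 0, so Q = 451.
Back-substituting: q_K = (313 − 451/2)/(1/2) = 175, q_T = (329 − 451/2)/(1/2) = 207, q_C = (260 − 451/2)/(1/2) = 69.
Total output Q = 175 + 207 + 69 = 451.

451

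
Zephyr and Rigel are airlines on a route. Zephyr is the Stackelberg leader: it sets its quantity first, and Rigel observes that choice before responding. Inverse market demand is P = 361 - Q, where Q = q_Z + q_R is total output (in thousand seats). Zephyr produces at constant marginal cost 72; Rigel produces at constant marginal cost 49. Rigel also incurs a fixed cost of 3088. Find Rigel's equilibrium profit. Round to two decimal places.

4922.25

Solve by backward induction. Given q_Z, the follower Rigel maximises π_R = (361 - q_Z - q_R)q_R - 49q_R.
∂π_R/∂q_R = 312 - q_Z - 2q_R = 0 gives the reaction function q_R = (312 - q_Z)/2.
Zephyr substitutes q_R(q_Z) into its own profit: π_Z = q_Z(361 - q_Z - (312 - q_Z)/2) - 72q_Z = (205 - (1/2)q_Z)q_Z - 72q_Z.
Leader FOC: 133 - q_Z = 0, so q_Z = 133.
Then q_R = (312 - 133)/2 = 179/2.
Price P = 361 - 445/2 = 277/2.
Rigel's profit: (277/2 - 49)·(179/2) - 3088 = 4922.2500.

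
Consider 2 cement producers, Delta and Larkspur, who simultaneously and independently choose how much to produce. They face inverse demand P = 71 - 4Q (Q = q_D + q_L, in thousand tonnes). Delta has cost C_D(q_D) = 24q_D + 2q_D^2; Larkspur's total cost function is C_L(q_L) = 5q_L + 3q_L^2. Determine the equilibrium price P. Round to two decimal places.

44.74

Delta's profit: π_D = (71 - 4Q)q_D - (24q_D + 2q_D²). Setting ∂π_D/∂q_D = 0: 47 - 12q_D - 4(q_L) = 0.
Larkspur's profit: π_L = (71 - 4Q)q_L - (5q_L + 3q_L²). Setting ∂π_L/∂q_L = 0: 66 - 14q_L - 4(q_D) = 0.
So q_D = (47 - 4q_L)/12 and q_L = (66 - 4q_D)/14.
Substituting one into the other gives q_D = 197/76 and q_L = 151/38.
Total output Q = 499/76, so price P = 71 - 4·(499/76) = 850/19.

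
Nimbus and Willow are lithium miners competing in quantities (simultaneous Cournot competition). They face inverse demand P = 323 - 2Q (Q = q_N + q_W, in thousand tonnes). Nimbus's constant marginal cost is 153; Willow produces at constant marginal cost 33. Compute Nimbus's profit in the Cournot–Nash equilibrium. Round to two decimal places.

Nimbus's profit: π_N = (323 - 2Q)q_N - (153q_N). Setting ∂π_N/∂q_N = 0: 170 - 4q_N - 2(q_W) = 0.
Willow's first-order condition: 290 - 4q_W - 2(q_N) = 0.
Best responses: q_N = (170 - 2q_W)/4, q_W = (290 - 2q_N)/4.
Solving the pair: q_N = 25/3, q_W = 205/3.
Price P = 323 - 2·(230/3) = 509/3.
Nimbus's profit: (509/3 - 153)·(25/3) = 1250/9.

138.89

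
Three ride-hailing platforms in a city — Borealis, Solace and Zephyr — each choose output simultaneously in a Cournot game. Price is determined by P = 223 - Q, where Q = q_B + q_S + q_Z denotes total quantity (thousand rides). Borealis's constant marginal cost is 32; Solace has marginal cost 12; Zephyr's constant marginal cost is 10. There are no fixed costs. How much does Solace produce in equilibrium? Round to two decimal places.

57.25

Borealis's profit: π_B = (223 - Q)q_B - (32q_B). Setting ∂π_B/∂q_B = 0: 191 - 2q_B - (q_S + q_Z) = 0.
Solace's profit: π_S = (223 - Q)q_S - (12q_S). Setting ∂π_S/∂q_S = 0: 211 - 2q_S - (q_B + q_Z) = 0.
Zephyr's profit: π_Z = (223 - Q)q_Z - (10q_Z). Setting ∂π_Z/∂q_Z = 0: 213 - 2q_Z - (q_B + q_S) = 0.
Summing all 3 equations gives 615 − 4Q = 0, hence Q = 615/4.
Back-substituting: q_B = (191 − 615/4) = 149/4, q_S = (211 − 615/4) = 229/4, q_Z = (213 − 615/4) = 237/4.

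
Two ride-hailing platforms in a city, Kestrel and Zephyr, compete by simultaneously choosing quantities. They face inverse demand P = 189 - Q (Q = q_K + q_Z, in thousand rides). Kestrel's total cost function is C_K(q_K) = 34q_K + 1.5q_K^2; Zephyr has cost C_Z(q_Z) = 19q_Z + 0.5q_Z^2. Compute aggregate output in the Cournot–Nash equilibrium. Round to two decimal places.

70.71

Kestrel's profit: π_K = (189 - Q)q_K - (34q_K + (3/2)q_K²). Setting ∂π_K/∂q_K = 0: 155 - 5q_K - (q_Z) = 0.
Zephyr's first-order condition: 170 - 3q_Z - (q_K) = 0.
Best responses: q_K = (155 - q_Z)/5, q_Z = (170 - q_K)/3.
Substituting one into the other gives q_K = 295/14 and q_Z = 695/14.
Total output Q = 295/14 + 695/14 = 495/7.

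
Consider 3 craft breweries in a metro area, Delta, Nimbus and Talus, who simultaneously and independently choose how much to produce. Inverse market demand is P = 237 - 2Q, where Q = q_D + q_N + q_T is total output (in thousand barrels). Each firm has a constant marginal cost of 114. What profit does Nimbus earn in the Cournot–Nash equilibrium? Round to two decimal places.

A representative firm's profit is π_i = q_i(237 - 2Q) - 114q_i.
First-order condition (treating rivals' output as given): 123 - 4q_i - 2·Σ_{j≠i} q_j = 0.
With identical firms every q_j equals q_i, so Σ_{j≠i} q_j = 2q_i and 123 = 8q_i, giving q_i = 123/8.
Price P = 237 - 2·(369/8) = 579/4.
Nimbus's profit: (579/4 - 114)·(123/8) = 472.7813.

472.78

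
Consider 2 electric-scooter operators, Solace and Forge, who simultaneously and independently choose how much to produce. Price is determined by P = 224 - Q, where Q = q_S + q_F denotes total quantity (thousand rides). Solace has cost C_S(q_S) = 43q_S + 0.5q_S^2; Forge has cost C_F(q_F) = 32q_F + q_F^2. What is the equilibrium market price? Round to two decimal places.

Solace's profit: π_S = (224 - Q)q_S - (43q_S + (1/2)q_S²). Setting ∂π_S/∂q_S = 0: 181 - 3q_S - (q_F) = 0.
Forge's first-order condition: 192 - 4q_F - (q_S) = 0.
So q_S = (181 - q_F)/3 and q_F = (192 - q_S)/4.
Substituting one into the other gives q_S = 532/11 and q_F = 395/11.
Total output Q = 927/11, so price P = 224 - 927/11 = 1537/11.

139.73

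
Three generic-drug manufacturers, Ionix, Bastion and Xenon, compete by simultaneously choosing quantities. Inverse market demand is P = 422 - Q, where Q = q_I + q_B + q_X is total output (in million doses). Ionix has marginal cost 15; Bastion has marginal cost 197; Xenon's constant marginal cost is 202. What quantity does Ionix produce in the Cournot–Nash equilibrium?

194

Ionix's profit: π_I = (422 - Q)q_I - (15q_I). Setting ∂π_I/∂q_I = 0: 407 - 2q_I - (q_B + q_X) = 0.
Bastion's profit: π_B = (422 - Q)q_B - (197q_B). Setting ∂π_B/∂q_B = 0: 225 - 2q_B - (q_I + q_X) = 0.
Xenon's first-order condition: 220 - 2q_X - (q_I + q_B) = 0.
Summing all 3 equations gives 852 − 4Q = 0, hence Q = 213.
Back-substituting: q_I = (407 − 213) = 194, q_B = (225 − 213) = 12, q_X = (220 − 213) = 7.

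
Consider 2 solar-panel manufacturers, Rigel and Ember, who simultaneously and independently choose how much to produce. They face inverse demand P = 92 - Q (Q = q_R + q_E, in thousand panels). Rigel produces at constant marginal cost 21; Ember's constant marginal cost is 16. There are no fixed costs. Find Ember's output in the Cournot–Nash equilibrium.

Rigel's profit: π_R = (92 - Q)q_R - (21q_R). Setting ∂π_R/∂q_R = 0: 71 - 2q_R - (q_E) = 0.
Ember's first-order condition: 76 - 2q_E - (q_R) = 0.
Best responses: q_R = (71 - q_E)/2, q_E = (76 - q_R)/2.
Substituting one into the other gives q_R = 22 and q_E = 27.

27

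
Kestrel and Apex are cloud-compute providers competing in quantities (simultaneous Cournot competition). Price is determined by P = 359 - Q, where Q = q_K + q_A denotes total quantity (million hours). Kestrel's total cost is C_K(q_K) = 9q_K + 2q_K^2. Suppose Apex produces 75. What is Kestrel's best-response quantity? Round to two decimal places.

45.83

With the rival's output fixed at 75, Kestrel's profit is π_K = (359 - 75 - q_K)q_K - (9q_K + 2q_K²) = (284 - q_K)q_K - (9q_K + 2q_K²).
∂π_K/∂q_K = 275 - 6q_K = 0, so q_K = 275/6.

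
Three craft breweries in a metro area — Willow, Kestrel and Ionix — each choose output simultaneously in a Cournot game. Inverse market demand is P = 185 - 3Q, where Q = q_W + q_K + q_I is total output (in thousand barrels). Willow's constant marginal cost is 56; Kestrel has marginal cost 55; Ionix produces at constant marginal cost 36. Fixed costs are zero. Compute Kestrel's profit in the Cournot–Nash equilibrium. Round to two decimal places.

Willow's profit: π_W = (185 - 3Q)q_W - (56q_W). Setting ∂π_W/∂q_W = 0: 129 - 6q_W - 3(q_K + q_I) = 0.
Kestrel's profit: π_K = (185 - 3Q)q_K - (55q_K). Setting ∂π_K/∂q_K = 0: 130 - 6q_K - 3(q_W + q_I) = 0.
Ionix's first-order condition: 149 - 6q_I - 3(q_W + q_K) = 0.
Adding the 3 first-order conditions: 408 − 12Q = 0, so Q = 34.
Back-substituting: q_W = (129 − 102)/3 = 9, q_K = (130 − 102)/3 = 28/3, q_I = (149 − 102)/3 = 47/3.
Price P = 185 - 3·34 = 83.
Kestrel's profit: (83 - 55)·(28/3) = 784/3.

261.33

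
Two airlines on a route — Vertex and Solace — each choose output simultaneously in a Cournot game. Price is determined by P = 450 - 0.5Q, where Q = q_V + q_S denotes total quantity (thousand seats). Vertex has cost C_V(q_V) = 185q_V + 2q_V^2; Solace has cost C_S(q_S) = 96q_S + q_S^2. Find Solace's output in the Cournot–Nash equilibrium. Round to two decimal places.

111.02

Vertex's profit: π_V = (450 - 0.5Q)q_V - (185q_V + 2q_V²). Setting ∂π_V/∂q_V = 0: 265 - 5q_V - (1/2)(q_S) = 0.
Solace's profit: π_S = (450 - 0.5Q)q_S - (96q_S + q_S²). Setting ∂π_S/∂q_S = 0: 354 - 3q_S - (1/2)(q_V) = 0.
So q_V = (265 - (1/2)q_S)/5 and q_S = (354 - (1/2)q_V)/3.
Substituting one into the other gives q_V = 41.8983 and q_S = 111.0169.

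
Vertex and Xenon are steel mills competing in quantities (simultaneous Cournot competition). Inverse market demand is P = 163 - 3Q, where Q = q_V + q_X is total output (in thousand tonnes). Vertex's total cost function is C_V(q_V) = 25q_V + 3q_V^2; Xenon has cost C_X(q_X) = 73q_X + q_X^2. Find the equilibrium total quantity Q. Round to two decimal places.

Vertex's profit: π_V = (163 - 3Q)q_V - (25q_V + 3q_V²). Setting ∂π_V/∂q_V = 0: 138 - 12q_V - 3(q_X) = 0.
Xenon's profit: π_X = (163 - 3Q)q_X - (73q_X + q_X²). Setting ∂π_X/∂q_X = 0: 90 - 8q_X - 3(q_V) = 0.
Best responses: q_V = (138 - 3q_X)/12, q_X = (90 - 3q_V)/8.
Substituting one into the other gives q_V = 278/29 and q_X = 222/29.
Total output Q = 278/29 + 222/29 = 500/29.

17.24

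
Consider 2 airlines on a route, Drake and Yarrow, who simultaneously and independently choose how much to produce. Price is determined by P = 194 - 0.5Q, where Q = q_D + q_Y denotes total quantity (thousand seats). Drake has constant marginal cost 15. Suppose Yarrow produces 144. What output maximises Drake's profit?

With the rival's output fixed at 144, Drake's profit is π_D = (194 - (1/2)·144 - (1/2)q_D)q_D - (15q_D) = (122 - (1/2)q_D)q_D - (15q_D).
∂π_D/∂q_D = 107 - q_D = 0, so q_D = 107.

107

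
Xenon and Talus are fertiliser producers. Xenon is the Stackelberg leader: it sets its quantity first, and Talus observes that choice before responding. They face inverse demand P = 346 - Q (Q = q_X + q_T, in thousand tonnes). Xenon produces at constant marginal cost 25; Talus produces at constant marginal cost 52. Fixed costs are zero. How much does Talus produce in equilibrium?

The follower Talus best-responds to any q_X: π_T = (346 - Q)q_T - 52q_T.
Setting the follower's marginal profit to zero, 294 - q_X - 2q_T = 0, i.e. q_T = (294 - q_X)/2.
Xenon substitutes q_T(q_X) into its own profit: π_X = q_X(346 - q_X - (294 - q_X)/2) - 25q_X = (199 - (1/2)q_X)q_X - 25q_X.
Leader FOC: 174 - q_X = 0, so q_X = 174.
Then q_T = (294 - 174)/2 = 60.

60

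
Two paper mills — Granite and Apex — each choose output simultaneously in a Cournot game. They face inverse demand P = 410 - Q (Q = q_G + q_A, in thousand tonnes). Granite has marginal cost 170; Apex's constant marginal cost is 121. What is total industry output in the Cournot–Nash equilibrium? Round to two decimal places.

Granite's profit: π_G = (410 - Q)q_G - (170q_G). Setting ∂π_G/∂q_G = 0: 240 - 2q_G - (q_A) = 0.
Apex's first-order condition: 289 - 2q_A - (q_G) = 0.
So q_G = (240 - q_A)/2 and q_A = (289 - q_G)/2.
Substituting one into the other gives q_G = 191/3 and q_A = 338/3.
Total output Q = 191/3 + 338/3 = 529/3.

176.33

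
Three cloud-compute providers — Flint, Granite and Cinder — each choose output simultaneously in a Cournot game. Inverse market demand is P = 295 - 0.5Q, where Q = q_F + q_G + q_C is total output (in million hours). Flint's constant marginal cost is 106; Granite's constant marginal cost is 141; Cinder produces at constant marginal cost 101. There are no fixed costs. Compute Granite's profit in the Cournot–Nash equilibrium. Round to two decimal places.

Flint's profit: π_F = (295 - 0.5Q)q_F - (106q_F). Setting ∂π_F/∂q_F = 0: 189 - q_F - (1/2)(q_G + q_C) = 0.
Granite's profit: π_G = (295 - 0.5Q)q_G - (141q_G). Setting ∂π_G/∂q_G = 0: 154 - q_G - (1/2)(q_F + q_C) = 0.
Cinder's profit: π_C = (295 - 0.5Q)q_C - (101q_C). Setting ∂π_C/∂q_C = 0: 194 - q_C - (1/2)(q_F + q_G) = 0.
Adding the 3 conditions: 537 − Q − Q = 0, i.e. Q = 537/2.
Back-substituting: q_F = (189 − 537/4)/(1/2) = 219/2, q_G = (154 − 537/4)/(1/2) = 79/2, q_C = (194 − 537/4)/(1/2) = 239/2.
Price P = 295 - (1/2)·(537/2) = 643/4.
Granite's profit: (643/4 - 141)·(79/2) = 780.1250.

780.13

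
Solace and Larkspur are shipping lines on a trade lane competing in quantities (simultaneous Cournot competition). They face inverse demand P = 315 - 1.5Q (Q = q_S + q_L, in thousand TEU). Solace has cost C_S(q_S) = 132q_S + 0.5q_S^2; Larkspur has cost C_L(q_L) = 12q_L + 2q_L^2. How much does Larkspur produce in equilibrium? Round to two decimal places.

36.41

Solace's profit: π_S = (315 - 1.5Q)q_S - (132q_S + (1/2)q_S²). Setting ∂π_S/∂q_S = 0: 183 - 4q_S - (3/2)(q_L) = 0.
Larkspur's first-order condition: 303 - 7q_L - (3/2)(q_S) = 0.
So q_S = (183 - (3/2)q_L)/4 and q_L = (303 - (3/2)q_S)/7.
Solving the pair: q_S = 32.0971, q_L = 36.4078.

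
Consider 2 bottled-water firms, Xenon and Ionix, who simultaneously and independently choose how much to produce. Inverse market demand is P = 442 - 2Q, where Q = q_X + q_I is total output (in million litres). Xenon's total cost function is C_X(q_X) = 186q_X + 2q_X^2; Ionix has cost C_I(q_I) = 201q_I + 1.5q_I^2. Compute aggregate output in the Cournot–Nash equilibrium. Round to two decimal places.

52.42

Xenon's profit: π_X = (442 - 2Q)q_X - (186q_X + 2q_X²). Setting ∂π_X/∂q_X = 0: 256 - 8q_X - 2(q_I) = 0.
Ionix's first-order condition: 241 - 7q_I - 2(q_X) = 0.
Best responses: q_X = (256 - 2q_I)/8, q_I = (241 - 2q_X)/7.
Solving the pair: q_X = 655/26, q_I = 354/13.
Total output Q = 655/26 + 354/13 = 1363/26.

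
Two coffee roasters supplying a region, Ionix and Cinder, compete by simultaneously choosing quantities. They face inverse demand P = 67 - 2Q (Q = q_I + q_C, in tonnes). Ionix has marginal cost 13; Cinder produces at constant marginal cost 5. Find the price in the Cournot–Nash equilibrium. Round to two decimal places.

28.33

Ionix's profit: π_I = (67 - 2Q)q_I - (13q_I). Setting ∂π_I/∂q_I = 0: 54 - 4q_I - 2(q_C) = 0.
Cinder's first-order condition: 62 - 4q_C - 2(q_I) = 0.
Rearranging gives the reaction functions q_I = (54 - 2q_C)/4 and q_C = (62 - 2q_I)/4.
Solving the pair: q_I = 23/3, q_C = 35/3.
Total output Q = 58/3, so price P = 67 - 2·(58/3) = 85/3.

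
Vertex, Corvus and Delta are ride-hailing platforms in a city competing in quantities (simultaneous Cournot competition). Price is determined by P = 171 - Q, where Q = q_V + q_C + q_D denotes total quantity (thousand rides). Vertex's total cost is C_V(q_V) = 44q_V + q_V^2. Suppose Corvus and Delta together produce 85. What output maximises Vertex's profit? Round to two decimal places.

10.50

With rivals' combined output fixed at 85, Vertex's profit is π_V = (171 - 85 - q_V)q_V - (44q_V + q_V²) = (86 - q_V)q_V - (44q_V + q_V²).
∂π_V/∂q_V = 42 - 4q_V = 0, so q_V = 21/2.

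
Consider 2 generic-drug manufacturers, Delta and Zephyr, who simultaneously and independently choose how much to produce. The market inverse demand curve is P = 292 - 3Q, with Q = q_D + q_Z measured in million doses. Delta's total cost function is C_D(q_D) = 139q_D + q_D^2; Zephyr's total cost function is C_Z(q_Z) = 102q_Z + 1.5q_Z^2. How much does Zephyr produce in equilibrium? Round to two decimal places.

16.84

Delta's profit: π_D = (292 - 3Q)q_D - (139q_D + q_D²). Setting ∂π_D/∂q_D = 0: 153 - 8q_D - 3(q_Z) = 0.
Zephyr's first-order condition: 190 - 9q_Z - 3(q_D) = 0.
Rearranging gives the reaction functions q_D = (153 - 3q_Z)/8 and q_Z = (190 - 3q_D)/9.
Solving the pair: q_D = 269/21, q_Z = 1061/63.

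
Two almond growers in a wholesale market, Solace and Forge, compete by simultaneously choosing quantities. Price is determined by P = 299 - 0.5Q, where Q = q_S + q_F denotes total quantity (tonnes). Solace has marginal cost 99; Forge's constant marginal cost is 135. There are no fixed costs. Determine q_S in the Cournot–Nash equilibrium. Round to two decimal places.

Solace's profit: π_S = (299 - 0.5Q)q_S - (99q_S). Setting ∂π_S/∂q_S = 0: 200 - q_S - (1/2)(q_F) = 0.
Forge's profit: π_F = (299 - 0.5Q)q_F - (135q_F). Setting ∂π_F/∂q_F = 0: 164 - q_F - (1/2)(q_S) = 0.
So q_S = (200 - (1/2)q_F) and q_F = (164 - (1/2)q_S).
Substituting one into the other gives q_S = 472/3 and q_F = 256/3.

157.33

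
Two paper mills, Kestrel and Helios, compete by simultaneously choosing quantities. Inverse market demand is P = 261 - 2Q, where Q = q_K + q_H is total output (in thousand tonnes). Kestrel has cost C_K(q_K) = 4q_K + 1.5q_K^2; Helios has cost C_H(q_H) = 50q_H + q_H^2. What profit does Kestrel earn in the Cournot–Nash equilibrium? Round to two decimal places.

Kestrel's profit: π_K = (261 - 2Q)q_K - (4q_K + (3/2)q_K²). Setting ∂π_K/∂q_K = 0: 257 - 7q_K - 2(q_H) = 0.
Helios's first-order condition: 211 - 6q_H - 2(q_K) = 0.
Best responses: q_K = (257 - 2q_H)/7, q_H = (211 - 2q_K)/6.
Substituting one into the other gives q_K = 560/19 and q_H = 963/38.
Price P = 261 - 2·54.8158 = 151.3684.
Kestrel's profit: 151.3684·(560/19) - 4·(560/19) - (3/2)(560/19)² = 3040.4432.

3040.44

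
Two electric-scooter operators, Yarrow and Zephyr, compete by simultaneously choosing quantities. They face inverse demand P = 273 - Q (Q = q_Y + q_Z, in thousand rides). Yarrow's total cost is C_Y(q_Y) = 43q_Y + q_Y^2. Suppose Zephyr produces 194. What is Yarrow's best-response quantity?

With the rival's output fixed at 194, Yarrow's profit is π_Y = (273 - 194 - q_Y)q_Y - (43q_Y + q_Y²) = (79 - q_Y)q_Y - (43q_Y + q_Y²).
∂π_Y/∂q_Y = 36 - 4q_Y = 0, so q_Y = 9.

9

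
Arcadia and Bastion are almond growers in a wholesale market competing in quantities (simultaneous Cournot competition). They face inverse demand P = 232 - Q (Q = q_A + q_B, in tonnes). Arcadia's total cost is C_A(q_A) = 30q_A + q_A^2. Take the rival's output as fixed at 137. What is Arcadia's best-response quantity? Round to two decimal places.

16.25

With the rival's output fixed at 137, Arcadia's profit is π_A = (232 - 137 - q_A)q_A - (30q_A + q_A²) = (95 - q_A)q_A - (30q_A + q_A²).
∂π_A/∂q_A = 65 - 4q_A = 0, so q_A = 65/4.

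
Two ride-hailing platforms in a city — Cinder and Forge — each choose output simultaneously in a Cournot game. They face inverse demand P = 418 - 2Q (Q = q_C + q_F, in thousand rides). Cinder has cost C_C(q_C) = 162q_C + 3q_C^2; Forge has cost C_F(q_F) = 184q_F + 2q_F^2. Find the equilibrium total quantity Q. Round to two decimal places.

Cinder's profit: π_C = (418 - 2Q)q_C - (162q_C + 3q_C²). Setting ∂π_C/∂q_C = 0: 256 - 10q_C - 2(q_F) = 0.
Forge's profit: π_F = (418 - 2Q)q_F - (184q_F + 2q_F²). Setting ∂π_F/∂q_F = 0: 234 - 8q_F - 2(q_C) = 0.
Best responses: q_C = (256 - 2q_F)/10, q_F = (234 - 2q_C)/8.
Substituting one into the other gives q_C = 395/19 and q_F = 457/19.
Total output Q = 395/19 + 457/19 = 852/19.

44.84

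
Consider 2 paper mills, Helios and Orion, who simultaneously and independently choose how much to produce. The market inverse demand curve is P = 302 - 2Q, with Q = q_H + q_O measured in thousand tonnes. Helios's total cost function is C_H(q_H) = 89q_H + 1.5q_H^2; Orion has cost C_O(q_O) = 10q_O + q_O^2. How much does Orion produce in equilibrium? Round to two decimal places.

42.58

Helios's profit: π_H = (302 - 2Q)q_H - (89q_H + (3/2)q_H²). Setting ∂π_H/∂q_H = 0: 213 - 7q_H - 2(q_O) = 0.
Orion's profit: π_O = (302 - 2Q)q_O - (10q_O + q_O²). Setting ∂π_O/∂q_O = 0: 292 - 6q_O - 2(q_H) = 0.
Rearranging gives the reaction functions q_H = (213 - 2q_O)/7 and q_O = (292 - 2q_H)/6.
Substituting one into the other gives q_H = 347/19 and q_O = 809/19.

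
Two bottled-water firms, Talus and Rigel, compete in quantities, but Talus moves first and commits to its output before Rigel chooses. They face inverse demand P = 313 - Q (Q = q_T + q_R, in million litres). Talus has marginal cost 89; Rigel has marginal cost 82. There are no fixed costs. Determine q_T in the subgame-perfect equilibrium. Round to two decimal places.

108.50

The follower Rigel best-responds to any q_T: π_R = (313 - Q)q_R - 82q_R.
Setting the follower's marginal profit to zero, 231 - q_T - 2q_R = 0, i.e. q_R = (231 - q_T)/2.
The leader anticipates this reaction. Substituting into P = 313 - Q gives P = 395/2 - (1/2)q_T, so π_T = (395/2 - (1/2)q_T)q_T - 89q_T.
The leader's first-order condition 217/2 - q_T = 0 yields q_T = 217/2.
Then q_R = (231 - 217/2)/2 = 245/4.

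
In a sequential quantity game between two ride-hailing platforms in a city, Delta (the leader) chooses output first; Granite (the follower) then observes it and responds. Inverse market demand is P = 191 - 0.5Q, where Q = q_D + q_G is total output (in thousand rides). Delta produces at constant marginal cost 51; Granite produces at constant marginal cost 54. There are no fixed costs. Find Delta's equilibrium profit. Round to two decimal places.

The follower Granite best-responds to any q_D: π_G = (191 - 0.5Q)q_G - 54q_G.
Follower FOC: 137 - (1/2)q_D - q_G = 0, so q_G(q_D) = (137 - (1/2)q_D).
Delta substitutes q_G(q_D) into its own profit: π_D = q_D(191 - (1/2)q_D - (137 - (1/2)q_D)/2) - 51q_D = (245/2 - (1/4)q_D)q_D - 51q_D.
Leader FOC: 143/2 - (1/2)q_D = 0, so q_D = 143.
Then q_G = (137 - (1/2)·143) = 131/2.
Price P = 191 - (1/2)·(417/2) = 347/4.
Delta's profit: (347/4 - 51)·143 = 5112.2500.

5112.25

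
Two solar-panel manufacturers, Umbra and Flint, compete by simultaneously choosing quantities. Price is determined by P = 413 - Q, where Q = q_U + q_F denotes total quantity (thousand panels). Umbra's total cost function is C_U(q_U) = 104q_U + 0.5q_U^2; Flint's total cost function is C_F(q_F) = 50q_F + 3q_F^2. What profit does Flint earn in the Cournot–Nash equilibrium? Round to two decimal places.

4600.38

Umbra's profit: π_U = (413 - Q)q_U - (104q_U + (1/2)q_U²). Setting ∂π_U/∂q_U = 0: 309 - 3q_U - (q_F) = 0.
Flint's profit: π_F = (413 - Q)q_F - (50q_F + 3q_F²). Setting ∂π_F/∂q_F = 0: 363 - 8q_F - (q_U) = 0.
So q_U = (309 - q_F)/3 and q_F = (363 - q_U)/8.
Substituting one into the other gives q_U = 91.6957 and q_F = 780/23.
Price P = 413 - 125.6087 = 287.3913.
Flint's profit: 287.3913·(780/23) - 50·(780/23) - 3(780/23)² = 4600.3781.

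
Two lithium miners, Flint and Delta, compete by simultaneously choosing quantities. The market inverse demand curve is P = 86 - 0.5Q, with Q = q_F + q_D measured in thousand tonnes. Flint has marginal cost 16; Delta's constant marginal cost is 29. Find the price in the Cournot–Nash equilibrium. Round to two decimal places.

Flint's profit: π_F = (86 - 0.5Q)q_F - (16q_F). Setting ∂π_F/∂q_F = 0: 70 - q_F - (1/2)(q_D) = 0.
Delta's first-order condition: 57 - q_D - (1/2)(q_F) = 0.
Best responses: q_F = (70 - (1/2)q_D), q_D = (57 - (1/2)q_F).
Solving the pair: q_F = 166/3, q_D = 88/3.
Total output Q = 254/3, so price P = 86 - (1/2)·(254/3) = 131/3.

43.67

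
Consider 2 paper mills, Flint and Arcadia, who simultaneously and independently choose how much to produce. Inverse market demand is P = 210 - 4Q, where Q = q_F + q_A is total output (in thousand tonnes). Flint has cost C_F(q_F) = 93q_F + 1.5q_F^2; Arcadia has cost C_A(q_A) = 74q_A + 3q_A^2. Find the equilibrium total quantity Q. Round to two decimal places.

Flint's profit: π_F = (210 - 4Q)q_F - (93q_F + (3/2)q_F²). Setting ∂π_F/∂q_F = 0: 117 - 11q_F - 4(q_A) = 0.
Arcadia's profit: π_A = (210 - 4Q)q_A - (74q_A + 3q_A²). Setting ∂π_A/∂q_A = 0: 136 - 14q_A - 4(q_F) = 0.
So q_F = (117 - 4q_A)/11 and q_A = (136 - 4q_F)/14.
Substituting one into the other gives q_F = 547/69 and q_A = 514/69.
Total output Q = 547/69 + 514/69 = 1061/69.

15.38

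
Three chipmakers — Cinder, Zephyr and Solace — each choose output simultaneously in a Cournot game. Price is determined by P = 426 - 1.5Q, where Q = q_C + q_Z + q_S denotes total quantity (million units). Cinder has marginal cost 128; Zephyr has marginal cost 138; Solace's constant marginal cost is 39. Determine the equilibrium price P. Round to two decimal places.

Cinder's profit: π_C = (426 - 1.5Q)q_C - (128q_C). Setting ∂π_C/∂q_C = 0: 298 - 3q_C - (3/2)(q_Z + q_S) = 0.
Zephyr's first-order condition: 288 - 3q_Z - (3/2)(q_C + q_S) = 0.
Solace's first-order condition: 387 - 3q_S - (3/2)(q_C + q_Z) = 0.
Adding the 3 first-order conditions: 973 − 6Q = 0, so Q = 973/6.
Back-substituting: q_C = (298 − 973/4)/(3/2) = 73/2, q_Z = (288 − 973/4)/(3/2) = 179/6, q_S = (387 − 973/4)/(3/2) = 575/6.
Total output Q = 973/6, so price P = 426 - (3/2)·(973/6) = 731/4.

182.75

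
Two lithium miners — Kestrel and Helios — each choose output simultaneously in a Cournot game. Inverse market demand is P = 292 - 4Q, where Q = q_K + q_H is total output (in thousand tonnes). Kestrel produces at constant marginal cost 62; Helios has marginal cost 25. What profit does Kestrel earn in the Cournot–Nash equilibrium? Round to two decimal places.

Kestrel's profit: π_K = (292 - 4Q)q_K - (62q_K). Setting ∂π_K/∂q_K = 0: 230 - 8q_K - 4(q_H) = 0.
Helios's profit: π_H = (292 - 4Q)q_H - (25q_H). Setting ∂π_H/∂q_H = 0: 267 - 8q_H - 4(q_K) = 0.
Best responses: q_K = (230 - 4q_H)/8, q_H = (267 - 4q_K)/8.
Solving the pair: q_K = 193/12, q_H = 76/3.
Price P = 292 - 4·(497/12) = 379/3.
Kestrel's profit: (379/3 - 62)·(193/12) = 1034.6944.

1034.69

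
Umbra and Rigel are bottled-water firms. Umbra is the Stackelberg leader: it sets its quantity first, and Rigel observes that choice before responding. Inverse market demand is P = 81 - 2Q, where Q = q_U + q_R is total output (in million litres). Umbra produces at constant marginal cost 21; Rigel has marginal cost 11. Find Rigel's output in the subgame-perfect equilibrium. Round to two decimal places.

Solve by backward induction. Given q_U, the follower Rigel maximises π_R = (81 - 2q_U - 2q_R)q_R - 11q_R.
∂π_R/∂q_R = 70 - 2q_U - 4q_R = 0 gives the reaction function q_R = (70 - 2q_U)/4.
Umbra substitutes q_R(q_U) into its own profit: π_U = q_U(81 - 2q_U - (70 - 2q_U)/2) - 21q_U = (46 - q_U)q_U - 21q_U.
Leader FOC: 25 - 2q_U = 0, so q_U = 25/2.
Then q_R = (70 - 2·(25/2))/4 = 45/4.

11.25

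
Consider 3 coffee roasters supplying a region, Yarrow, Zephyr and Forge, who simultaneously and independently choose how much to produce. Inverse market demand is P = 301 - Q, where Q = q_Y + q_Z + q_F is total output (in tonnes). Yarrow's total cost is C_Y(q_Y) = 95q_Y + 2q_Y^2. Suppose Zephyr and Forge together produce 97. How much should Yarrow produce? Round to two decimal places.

18.17

With rivals' combined output fixed at 97, Yarrow's profit is π_Y = (301 - 97 - q_Y)q_Y - (95q_Y + 2q_Y²) = (204 - q_Y)q_Y - (95q_Y + 2q_Y²).
∂π_Y/∂q_Y = 109 - 6q_Y = 0, so q_Y = 109/6.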